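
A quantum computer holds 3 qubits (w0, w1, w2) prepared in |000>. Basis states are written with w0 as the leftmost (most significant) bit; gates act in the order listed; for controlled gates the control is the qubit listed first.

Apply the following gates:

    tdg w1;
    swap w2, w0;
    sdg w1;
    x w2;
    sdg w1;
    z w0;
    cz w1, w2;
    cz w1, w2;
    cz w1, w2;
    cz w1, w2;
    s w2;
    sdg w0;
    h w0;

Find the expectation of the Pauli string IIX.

The expectation value of IIX is 0. Key observation: steps 8-9 multiply out to the identity, so the circuit reduces to the remaining gates.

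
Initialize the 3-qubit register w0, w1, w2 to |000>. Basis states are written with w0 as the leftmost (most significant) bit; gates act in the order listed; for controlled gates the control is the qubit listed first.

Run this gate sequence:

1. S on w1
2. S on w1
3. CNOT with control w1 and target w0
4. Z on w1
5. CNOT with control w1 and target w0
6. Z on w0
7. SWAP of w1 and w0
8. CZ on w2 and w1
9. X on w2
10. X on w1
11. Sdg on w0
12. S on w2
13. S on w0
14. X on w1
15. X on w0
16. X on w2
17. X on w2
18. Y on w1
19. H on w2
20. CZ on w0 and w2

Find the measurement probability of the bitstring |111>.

The probability of measuring |111> is 1/2.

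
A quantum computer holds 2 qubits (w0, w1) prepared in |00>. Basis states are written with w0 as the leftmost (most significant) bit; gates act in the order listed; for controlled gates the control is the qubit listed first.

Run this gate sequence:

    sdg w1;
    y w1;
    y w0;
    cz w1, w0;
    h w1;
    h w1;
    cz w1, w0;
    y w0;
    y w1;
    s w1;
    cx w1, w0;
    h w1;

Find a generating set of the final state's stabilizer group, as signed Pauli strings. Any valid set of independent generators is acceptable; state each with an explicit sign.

The final state is stabilized by the group generated by +IX, +ZI; other independent generating sets are equally valid. Key observation: steps 2-9 multiply out to the identity, so the circuit reduces to the remaining gates.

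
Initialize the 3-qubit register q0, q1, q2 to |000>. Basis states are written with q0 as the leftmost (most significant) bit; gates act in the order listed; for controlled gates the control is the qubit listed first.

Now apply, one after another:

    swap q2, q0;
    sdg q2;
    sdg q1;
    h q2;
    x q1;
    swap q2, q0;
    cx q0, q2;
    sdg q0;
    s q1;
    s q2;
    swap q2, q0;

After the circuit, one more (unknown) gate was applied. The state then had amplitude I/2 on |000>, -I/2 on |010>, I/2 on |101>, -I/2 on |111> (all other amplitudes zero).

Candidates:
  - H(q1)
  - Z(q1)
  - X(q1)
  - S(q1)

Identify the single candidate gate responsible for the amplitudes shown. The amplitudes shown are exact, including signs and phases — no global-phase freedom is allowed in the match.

The unique candidate consistent with the amplitudes is H(q1).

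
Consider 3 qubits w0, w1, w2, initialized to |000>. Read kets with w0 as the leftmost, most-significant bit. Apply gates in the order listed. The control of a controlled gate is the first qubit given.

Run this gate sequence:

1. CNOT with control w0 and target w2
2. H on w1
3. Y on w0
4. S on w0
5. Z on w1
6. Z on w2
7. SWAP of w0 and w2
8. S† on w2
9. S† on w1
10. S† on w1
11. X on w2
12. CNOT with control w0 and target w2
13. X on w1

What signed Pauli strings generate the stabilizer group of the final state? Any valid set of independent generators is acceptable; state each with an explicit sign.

The final state is stabilized by the group generated by +IXI, +ZII, +IIZ; other independent generating sets are equally valid.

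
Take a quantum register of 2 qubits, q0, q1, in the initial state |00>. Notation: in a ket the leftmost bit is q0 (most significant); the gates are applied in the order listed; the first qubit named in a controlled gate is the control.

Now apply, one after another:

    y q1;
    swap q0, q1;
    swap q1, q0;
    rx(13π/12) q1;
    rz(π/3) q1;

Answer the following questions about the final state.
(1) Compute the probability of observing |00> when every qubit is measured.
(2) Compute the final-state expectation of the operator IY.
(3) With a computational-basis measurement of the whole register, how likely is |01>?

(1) The probability of measuring |00> is sqrt(2)/8 + sqrt(6)/8 + 1/2.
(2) The expectation value of IY is -sqrt(6)/8 + sqrt(2)/8.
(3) The probability of measuring |01> is -sqrt(6)/8 - sqrt(2)/8 + 1/2.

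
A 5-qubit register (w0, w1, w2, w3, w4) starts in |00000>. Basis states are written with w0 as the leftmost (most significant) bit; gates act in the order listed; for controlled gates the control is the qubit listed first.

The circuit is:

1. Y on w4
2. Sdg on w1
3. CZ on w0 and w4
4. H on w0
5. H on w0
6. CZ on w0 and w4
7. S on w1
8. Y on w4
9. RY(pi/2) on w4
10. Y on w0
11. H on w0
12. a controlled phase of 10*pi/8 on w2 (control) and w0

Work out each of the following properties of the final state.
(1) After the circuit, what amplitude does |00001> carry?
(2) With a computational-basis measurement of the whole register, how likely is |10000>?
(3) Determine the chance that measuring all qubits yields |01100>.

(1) |00001> carries amplitude I/2 in the final state. Key observation: gates 1-8 undo each other exactly, leaving only the rest of the circuit to track.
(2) The probability of measuring |10000> is 1/4.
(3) Outcome |01100> occurs with probability 0.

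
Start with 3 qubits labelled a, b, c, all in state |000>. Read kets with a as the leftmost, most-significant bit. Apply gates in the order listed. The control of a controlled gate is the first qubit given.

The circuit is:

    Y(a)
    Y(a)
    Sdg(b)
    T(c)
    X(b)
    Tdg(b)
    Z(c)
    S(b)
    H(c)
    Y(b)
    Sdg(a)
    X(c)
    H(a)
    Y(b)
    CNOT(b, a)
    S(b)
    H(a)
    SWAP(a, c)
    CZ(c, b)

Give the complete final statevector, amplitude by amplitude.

The resulting statevector has amplitude sqrt(2)*exp(3*I*pi/4)/2 on |010>, sqrt(2)*exp(3*I*pi/4)/2 on |110>, and 0 on every other basis state.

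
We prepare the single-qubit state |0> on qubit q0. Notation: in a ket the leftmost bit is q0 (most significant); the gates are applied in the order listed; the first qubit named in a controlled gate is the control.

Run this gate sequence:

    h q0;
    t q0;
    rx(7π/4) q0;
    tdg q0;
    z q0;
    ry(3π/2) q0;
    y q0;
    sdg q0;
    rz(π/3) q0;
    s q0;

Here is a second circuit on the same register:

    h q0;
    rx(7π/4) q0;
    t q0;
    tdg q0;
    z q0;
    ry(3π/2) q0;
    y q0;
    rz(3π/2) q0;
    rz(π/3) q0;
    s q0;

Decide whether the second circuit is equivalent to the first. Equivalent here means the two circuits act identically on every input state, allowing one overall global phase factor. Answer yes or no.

No: there is an input state on which the two circuits produce genuinely different outputs (not merely differing by a phase).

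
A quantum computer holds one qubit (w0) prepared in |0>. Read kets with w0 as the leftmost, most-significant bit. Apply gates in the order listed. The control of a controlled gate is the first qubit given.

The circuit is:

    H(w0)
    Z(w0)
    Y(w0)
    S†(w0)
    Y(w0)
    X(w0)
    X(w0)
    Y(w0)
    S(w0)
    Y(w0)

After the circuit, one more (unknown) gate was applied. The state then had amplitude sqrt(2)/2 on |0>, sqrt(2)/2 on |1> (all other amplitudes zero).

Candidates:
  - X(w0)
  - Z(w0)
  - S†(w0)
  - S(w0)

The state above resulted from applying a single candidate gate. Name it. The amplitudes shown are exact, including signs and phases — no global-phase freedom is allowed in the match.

The unique candidate consistent with the amplitudes is Z(w0).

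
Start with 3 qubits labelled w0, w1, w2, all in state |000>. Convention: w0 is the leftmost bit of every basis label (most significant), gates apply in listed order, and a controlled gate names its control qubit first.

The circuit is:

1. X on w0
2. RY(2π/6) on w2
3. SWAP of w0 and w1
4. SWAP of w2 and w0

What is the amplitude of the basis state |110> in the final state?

The amplitude on |110> is 1/2.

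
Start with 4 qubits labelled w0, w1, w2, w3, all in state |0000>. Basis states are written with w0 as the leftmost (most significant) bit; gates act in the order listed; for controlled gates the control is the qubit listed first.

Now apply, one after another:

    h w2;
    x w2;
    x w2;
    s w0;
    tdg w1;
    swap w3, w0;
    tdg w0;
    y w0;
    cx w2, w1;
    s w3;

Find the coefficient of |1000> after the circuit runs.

The final state's coefficient on |1000> equals sqrt(2)*I/2.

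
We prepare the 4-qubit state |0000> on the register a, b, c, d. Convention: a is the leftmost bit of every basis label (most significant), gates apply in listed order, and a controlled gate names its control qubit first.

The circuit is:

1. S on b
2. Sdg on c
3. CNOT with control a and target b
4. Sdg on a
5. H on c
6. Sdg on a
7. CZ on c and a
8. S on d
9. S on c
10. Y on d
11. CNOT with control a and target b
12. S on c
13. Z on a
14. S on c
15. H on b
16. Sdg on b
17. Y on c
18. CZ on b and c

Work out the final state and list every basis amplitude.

The resulting statevector has amplitude -I/2 on |0001>, -1/2 on |0011>, -1/2 on |0101>, -I/2 on |0111>, and 0 on every other basis state.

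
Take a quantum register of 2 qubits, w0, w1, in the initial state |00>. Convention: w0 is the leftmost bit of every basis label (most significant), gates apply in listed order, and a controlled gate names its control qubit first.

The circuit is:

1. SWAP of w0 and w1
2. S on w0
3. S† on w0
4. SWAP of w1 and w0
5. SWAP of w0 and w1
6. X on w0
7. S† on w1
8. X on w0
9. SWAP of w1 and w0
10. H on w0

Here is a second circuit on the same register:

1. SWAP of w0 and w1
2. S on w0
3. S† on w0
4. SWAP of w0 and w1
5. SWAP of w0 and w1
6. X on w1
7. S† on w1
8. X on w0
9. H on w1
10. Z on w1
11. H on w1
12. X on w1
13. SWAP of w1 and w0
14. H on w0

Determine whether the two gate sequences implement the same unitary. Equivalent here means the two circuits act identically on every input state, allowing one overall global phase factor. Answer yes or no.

No — the two circuits implement different unitaries, even allowing a global phase.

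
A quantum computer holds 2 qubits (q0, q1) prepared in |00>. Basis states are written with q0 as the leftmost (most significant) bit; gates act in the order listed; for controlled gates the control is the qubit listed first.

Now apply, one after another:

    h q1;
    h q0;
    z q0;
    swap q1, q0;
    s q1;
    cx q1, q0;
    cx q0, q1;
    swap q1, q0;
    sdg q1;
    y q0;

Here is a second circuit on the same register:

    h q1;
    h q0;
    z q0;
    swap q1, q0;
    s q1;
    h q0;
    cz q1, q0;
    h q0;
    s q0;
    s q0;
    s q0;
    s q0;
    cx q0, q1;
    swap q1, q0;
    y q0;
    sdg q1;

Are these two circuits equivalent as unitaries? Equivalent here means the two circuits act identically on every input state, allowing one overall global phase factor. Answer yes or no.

Yes, they are equivalent — the unitaries differ by at most a global phase.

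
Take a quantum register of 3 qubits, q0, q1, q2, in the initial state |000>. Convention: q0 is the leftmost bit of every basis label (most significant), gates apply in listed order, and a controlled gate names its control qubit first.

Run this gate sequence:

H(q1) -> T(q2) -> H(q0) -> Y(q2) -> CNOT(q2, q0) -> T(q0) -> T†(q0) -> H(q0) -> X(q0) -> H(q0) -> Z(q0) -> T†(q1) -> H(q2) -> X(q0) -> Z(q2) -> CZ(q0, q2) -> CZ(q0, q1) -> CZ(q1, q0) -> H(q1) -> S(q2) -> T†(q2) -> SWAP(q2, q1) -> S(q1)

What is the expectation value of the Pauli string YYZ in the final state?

In the final state, YYZ has expectation -1/2. Key observation: steps 8-11 multiply out to the identity, so the circuit reduces to the remaining gates.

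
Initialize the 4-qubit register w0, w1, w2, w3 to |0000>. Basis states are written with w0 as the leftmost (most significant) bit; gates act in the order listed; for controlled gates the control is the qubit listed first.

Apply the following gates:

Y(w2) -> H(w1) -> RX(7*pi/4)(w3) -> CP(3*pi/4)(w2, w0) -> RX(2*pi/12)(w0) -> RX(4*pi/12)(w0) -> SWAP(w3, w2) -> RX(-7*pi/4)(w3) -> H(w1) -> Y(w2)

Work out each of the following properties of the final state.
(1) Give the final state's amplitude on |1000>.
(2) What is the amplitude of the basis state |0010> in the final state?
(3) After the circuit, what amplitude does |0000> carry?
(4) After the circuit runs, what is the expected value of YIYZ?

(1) |1000> carries amplitude I*(1 - sqrt(2))/4 in the final state.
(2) The amplitude on |0010> is I/4.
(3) The amplitude on |0000> is -1/4 + sqrt(2)/4.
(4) The observable YIYZ averages to 1/2.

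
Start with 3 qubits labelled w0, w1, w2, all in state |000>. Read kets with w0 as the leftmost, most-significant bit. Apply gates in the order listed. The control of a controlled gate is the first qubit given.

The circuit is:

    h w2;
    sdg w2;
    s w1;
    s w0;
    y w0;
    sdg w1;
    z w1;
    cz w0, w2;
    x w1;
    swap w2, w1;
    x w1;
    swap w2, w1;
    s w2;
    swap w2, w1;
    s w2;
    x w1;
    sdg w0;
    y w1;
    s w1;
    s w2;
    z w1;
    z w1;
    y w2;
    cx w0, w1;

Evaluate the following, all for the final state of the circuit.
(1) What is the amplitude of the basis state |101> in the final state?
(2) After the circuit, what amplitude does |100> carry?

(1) |101> carries amplitude 0 in the final state.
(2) The final state's coefficient on |100> equals sqrt(2)/2.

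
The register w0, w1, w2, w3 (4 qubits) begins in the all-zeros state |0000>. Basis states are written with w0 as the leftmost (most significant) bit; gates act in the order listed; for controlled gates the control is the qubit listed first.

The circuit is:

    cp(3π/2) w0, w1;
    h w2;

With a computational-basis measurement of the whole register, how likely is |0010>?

The probability of measuring |0010> is 1/2.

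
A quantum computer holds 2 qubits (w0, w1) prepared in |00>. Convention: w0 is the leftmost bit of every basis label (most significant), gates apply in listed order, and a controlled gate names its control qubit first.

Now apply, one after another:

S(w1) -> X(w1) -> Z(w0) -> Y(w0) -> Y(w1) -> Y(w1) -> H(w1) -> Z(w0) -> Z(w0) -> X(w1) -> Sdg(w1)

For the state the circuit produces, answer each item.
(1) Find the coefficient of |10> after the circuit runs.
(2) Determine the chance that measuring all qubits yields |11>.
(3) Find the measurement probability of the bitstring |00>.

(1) |10> carries amplitude -sqrt(2)*I/2 in the final state.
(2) The probability of measuring |11> is 1/2.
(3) The probability of measuring |00> is 0.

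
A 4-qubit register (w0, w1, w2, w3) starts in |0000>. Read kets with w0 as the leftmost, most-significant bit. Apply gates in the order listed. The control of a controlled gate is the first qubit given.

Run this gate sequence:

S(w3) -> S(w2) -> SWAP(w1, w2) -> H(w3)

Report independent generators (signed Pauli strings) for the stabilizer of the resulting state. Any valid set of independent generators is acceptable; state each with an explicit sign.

The stabilizer group can be generated by +IIIX, +ZIII, +IZII, +IIZI, among other valid generating sets.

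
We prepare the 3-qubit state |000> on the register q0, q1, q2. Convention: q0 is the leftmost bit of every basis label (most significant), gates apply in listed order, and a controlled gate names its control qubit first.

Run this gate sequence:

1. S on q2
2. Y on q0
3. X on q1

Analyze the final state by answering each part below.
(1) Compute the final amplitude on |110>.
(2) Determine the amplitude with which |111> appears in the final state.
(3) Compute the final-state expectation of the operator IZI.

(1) The final state's coefficient on |110> equals I.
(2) The amplitude on |111> is 0.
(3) In the final state, IZI has expectation -1.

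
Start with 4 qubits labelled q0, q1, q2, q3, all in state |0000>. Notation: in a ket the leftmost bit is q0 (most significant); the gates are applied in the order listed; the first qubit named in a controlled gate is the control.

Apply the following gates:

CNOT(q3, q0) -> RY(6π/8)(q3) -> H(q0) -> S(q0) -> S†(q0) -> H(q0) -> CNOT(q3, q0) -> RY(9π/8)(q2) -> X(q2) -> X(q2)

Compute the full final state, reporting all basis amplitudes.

The resulting statevector has amplitude -sqrt(2 - sqrt(2))*sin(pi/16)/2 on |0000>, sqrt(2 - sqrt(2))*cos(pi/16)/2 on |0010>, -sqrt(sqrt(2) + 2)*sin(pi/16)/2 on |1001>, sqrt(sqrt(2) + 2)*cos(pi/16)/2 on |1011>, and 0 on every other basis state. Key observation: gates 3-6 undo each other exactly, leaving only the rest of the circuit to track.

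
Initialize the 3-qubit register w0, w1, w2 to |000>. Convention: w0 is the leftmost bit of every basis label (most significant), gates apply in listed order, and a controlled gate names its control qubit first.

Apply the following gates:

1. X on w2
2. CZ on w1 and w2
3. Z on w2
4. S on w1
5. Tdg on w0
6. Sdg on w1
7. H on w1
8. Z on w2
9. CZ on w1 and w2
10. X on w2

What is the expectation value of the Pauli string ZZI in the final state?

The observable ZZI averages to 0.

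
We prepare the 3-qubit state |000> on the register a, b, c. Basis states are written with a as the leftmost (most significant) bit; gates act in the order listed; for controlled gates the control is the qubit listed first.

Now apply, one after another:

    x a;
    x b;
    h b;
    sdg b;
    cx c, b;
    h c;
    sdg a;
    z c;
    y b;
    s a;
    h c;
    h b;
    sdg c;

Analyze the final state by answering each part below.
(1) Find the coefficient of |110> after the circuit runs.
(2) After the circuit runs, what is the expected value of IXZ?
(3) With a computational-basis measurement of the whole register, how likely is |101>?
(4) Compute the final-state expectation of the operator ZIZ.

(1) The final state's coefficient on |110> equals 0.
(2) The observable IXZ averages to 0.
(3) Outcome |101> occurs with probability 1/2.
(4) In the final state, ZIZ has expectation 1.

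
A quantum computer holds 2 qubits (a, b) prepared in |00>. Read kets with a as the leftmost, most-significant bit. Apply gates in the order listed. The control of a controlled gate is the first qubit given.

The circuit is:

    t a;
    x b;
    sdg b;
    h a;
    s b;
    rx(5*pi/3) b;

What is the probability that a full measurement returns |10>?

Outcome |10> occurs with probability 1/8.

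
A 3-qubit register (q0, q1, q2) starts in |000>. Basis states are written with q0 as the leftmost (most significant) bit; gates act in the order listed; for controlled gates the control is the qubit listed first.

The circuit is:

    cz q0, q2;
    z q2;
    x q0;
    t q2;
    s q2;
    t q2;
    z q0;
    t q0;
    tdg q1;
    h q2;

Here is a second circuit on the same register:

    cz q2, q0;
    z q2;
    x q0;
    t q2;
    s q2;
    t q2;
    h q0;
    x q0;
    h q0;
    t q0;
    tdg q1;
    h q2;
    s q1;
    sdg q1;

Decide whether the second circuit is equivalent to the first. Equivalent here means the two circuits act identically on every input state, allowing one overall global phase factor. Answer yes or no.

Yes, they are equivalent — the unitaries differ by at most a global phase.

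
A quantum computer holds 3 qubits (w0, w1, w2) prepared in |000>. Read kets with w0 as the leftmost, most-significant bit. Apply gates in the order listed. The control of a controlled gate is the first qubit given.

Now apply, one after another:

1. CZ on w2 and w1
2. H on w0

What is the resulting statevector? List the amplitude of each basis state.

The final amplitudes are sqrt(2)/2 on |000>, sqrt(2)/2 on |100>, and 0 on every other basis state.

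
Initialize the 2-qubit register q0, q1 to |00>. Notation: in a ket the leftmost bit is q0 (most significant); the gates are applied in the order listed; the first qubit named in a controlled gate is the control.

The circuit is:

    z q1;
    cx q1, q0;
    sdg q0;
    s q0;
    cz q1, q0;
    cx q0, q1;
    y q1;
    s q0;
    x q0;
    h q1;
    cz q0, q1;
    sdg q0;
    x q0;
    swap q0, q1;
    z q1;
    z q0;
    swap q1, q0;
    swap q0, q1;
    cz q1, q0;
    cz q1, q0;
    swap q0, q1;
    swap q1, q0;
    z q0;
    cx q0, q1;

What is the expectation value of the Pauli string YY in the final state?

In the final state, YY has expectation -1. Key observation: steps 16-23 multiply out to the identity, so the circuit reduces to the remaining gates.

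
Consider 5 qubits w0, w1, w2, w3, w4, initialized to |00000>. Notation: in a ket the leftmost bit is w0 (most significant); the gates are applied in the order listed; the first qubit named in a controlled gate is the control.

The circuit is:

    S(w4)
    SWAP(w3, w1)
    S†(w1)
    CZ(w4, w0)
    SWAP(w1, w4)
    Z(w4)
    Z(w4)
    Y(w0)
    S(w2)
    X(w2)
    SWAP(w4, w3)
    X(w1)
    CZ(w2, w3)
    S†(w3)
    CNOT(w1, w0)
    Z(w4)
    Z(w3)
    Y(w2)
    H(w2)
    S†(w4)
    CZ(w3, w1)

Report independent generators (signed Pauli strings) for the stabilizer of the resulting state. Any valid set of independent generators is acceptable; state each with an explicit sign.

One valid set of independent stabilizer generators is +IIXII, +ZIIII, -IZIII, +IIIZI, +IIIIZ (any independent generating set of the same group is equally correct).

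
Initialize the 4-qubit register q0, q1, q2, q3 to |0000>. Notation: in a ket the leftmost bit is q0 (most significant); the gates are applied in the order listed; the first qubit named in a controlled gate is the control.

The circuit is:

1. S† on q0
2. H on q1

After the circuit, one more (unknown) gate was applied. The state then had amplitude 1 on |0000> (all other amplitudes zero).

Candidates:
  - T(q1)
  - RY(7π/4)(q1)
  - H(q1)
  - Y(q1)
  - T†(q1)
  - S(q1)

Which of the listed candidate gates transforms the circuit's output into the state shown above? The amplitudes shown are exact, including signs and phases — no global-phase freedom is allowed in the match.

The applied gate was H(q1).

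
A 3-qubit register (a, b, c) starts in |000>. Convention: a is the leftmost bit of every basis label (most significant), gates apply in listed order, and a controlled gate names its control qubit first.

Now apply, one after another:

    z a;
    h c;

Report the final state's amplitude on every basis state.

The final amplitudes are sqrt(2)/2 on |000>, sqrt(2)/2 on |001>, and 0 on every other basis state.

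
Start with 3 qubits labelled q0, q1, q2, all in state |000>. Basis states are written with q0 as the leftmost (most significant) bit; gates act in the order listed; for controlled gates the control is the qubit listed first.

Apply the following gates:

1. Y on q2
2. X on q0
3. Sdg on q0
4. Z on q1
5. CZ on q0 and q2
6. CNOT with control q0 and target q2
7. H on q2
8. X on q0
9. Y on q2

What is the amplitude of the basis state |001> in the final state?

|001> carries amplitude -sqrt(2)*I/2 in the final state.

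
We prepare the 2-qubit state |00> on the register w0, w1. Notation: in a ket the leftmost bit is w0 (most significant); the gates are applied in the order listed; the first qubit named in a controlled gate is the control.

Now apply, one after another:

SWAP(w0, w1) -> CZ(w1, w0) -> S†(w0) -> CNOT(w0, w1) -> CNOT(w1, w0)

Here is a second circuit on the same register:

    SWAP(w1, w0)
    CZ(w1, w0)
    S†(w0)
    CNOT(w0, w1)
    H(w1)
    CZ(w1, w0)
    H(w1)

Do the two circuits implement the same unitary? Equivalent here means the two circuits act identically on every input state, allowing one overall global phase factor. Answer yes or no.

No: there is an input state on which the two circuits produce genuinely different outputs (not merely differing by a phase).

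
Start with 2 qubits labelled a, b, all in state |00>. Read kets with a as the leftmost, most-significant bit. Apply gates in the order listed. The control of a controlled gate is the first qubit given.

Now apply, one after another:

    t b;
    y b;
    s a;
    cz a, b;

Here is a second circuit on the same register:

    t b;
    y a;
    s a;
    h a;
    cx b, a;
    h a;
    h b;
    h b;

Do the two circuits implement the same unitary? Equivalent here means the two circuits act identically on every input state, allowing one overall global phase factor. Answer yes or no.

No, they are not equivalent — no single phase factor reconciles the two unitaries.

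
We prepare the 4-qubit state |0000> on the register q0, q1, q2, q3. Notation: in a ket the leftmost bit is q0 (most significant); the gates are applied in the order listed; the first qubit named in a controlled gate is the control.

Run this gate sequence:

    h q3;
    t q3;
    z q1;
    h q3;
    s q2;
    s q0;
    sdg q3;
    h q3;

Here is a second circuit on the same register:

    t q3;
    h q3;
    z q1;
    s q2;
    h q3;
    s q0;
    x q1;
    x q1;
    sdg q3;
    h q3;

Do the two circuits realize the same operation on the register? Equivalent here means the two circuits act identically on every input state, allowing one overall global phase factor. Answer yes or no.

No, they are not equivalent — no single phase factor reconciles the two unitaries.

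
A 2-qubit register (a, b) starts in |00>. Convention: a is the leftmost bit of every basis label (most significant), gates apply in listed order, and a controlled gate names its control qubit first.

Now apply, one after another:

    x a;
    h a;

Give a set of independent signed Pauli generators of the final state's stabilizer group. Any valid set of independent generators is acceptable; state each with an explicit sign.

One valid set of independent stabilizer generators is -XI, +IZ (any independent generating set of the same group is equally correct).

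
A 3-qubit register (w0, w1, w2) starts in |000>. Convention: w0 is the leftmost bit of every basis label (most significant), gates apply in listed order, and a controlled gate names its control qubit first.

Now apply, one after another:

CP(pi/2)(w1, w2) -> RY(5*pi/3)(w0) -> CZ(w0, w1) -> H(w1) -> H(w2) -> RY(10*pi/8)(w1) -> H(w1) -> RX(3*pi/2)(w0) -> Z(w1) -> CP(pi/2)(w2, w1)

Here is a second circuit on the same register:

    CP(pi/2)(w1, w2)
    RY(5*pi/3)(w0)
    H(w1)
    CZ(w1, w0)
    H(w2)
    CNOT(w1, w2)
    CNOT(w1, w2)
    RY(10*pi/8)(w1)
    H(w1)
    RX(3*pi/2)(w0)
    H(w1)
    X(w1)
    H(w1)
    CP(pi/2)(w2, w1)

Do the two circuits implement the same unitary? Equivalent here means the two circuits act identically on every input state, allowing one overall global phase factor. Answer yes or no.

No — the two circuits implement different unitaries, even allowing a global phase.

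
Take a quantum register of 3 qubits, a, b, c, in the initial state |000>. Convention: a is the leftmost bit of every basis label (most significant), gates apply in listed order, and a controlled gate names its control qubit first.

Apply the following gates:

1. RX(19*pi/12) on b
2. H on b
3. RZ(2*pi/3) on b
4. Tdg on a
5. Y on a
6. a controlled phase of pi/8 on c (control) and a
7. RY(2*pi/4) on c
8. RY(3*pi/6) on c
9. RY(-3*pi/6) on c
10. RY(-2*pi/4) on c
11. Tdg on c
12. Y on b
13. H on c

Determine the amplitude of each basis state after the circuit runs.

After the circuit, the state carries amplitude 0 on |000>, 0 on |001>, 0 on |010>, 0 on |011>, -sqrt(sqrt(2) + 2)*exp(I*pi/3)/8 - sqrt(6 - 3*sqrt(2))*exp(I*pi/3)/8 - sqrt(2 - sqrt(2))*exp(5*I*pi/6)/8 + sqrt(3*sqrt(2) + 6)*exp(5*I*pi/6)/8 on |100>, -sqrt(sqrt(2) + 2)*exp(I*pi/3)/8 - sqrt(6 - 3*sqrt(2))*exp(I*pi/3)/8 - sqrt(2 - sqrt(2))*exp(5*I*pi/6)/8 + sqrt(3*sqrt(2) + 6)*exp(5*I*pi/6)/8 on |101>, -sqrt(sqrt(2) + 2)*exp(2*I*pi/3)/8 - sqrt(6 - 3*sqrt(2))*exp(2*I*pi/3)/8 - sqrt(2 - sqrt(2))*exp(I*pi/6)/8 + sqrt(3*sqrt(2) + 6)*exp(I*pi/6)/8 on |110>, -sqrt(sqrt(2) + 2)*exp(2*I*pi/3)/8 - sqrt(6 - 3*sqrt(2))*exp(2*I*pi/3)/8 - sqrt(2 - sqrt(2))*exp(I*pi/6)/8 + sqrt(3*sqrt(2) + 6)*exp(I*pi/6)/8 on |111>. Key observation: gates 7-10 undo each other exactly, leaving only the rest of the circuit to track.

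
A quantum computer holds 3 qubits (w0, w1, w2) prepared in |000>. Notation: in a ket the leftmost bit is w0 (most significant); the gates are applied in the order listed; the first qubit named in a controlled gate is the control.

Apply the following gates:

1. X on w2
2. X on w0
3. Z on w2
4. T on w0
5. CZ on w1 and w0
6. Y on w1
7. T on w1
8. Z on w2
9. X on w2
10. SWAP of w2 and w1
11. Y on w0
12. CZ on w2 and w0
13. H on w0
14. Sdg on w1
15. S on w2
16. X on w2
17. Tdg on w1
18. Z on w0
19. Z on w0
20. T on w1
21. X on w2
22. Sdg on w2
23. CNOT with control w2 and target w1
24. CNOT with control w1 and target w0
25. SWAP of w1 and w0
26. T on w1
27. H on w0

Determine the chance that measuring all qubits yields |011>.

A full measurement returns |011> with probability 1/4. Key observation: the block from step 15 through step 22 cancels to the identity and can be dropped.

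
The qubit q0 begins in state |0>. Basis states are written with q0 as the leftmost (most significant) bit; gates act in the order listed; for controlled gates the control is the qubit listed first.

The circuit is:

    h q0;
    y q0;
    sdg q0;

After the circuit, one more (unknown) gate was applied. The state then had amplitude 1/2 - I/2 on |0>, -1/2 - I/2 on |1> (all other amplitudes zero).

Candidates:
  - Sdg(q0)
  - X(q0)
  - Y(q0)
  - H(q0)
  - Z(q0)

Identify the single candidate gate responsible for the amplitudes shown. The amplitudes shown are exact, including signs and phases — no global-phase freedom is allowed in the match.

The applied gate was H(q0).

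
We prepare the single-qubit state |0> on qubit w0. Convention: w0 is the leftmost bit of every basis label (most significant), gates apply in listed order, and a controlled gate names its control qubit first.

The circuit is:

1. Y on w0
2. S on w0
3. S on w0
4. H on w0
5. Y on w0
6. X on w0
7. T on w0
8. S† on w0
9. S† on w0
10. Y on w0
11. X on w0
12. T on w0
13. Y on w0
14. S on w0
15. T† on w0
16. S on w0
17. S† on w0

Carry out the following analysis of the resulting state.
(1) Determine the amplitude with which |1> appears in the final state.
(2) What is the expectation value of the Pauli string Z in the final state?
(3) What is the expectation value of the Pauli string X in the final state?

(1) |1> carries amplitude -sqrt(2)*exp(I*pi/4)/2 in the final state.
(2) The observable Z averages to 0.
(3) The observable X averages to -sqrt(2)/2.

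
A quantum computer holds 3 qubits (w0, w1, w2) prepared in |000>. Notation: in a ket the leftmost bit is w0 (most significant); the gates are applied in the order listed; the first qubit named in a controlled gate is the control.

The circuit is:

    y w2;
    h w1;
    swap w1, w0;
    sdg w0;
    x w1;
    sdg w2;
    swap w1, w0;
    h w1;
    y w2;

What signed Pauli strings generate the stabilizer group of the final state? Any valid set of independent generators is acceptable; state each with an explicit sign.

One valid set of independent stabilizer generators is +IYI, -ZII, +IIZ (any independent generating set of the same group is equally correct).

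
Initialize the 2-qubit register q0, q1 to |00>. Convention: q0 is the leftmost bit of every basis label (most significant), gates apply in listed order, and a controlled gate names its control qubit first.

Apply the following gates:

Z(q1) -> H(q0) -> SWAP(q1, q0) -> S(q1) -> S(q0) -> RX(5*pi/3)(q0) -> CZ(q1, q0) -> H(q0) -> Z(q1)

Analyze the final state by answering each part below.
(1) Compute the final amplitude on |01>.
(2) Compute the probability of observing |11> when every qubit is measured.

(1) The amplitude on |01> is 1/4 + sqrt(3)*I/4.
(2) Outcome |11> occurs with probability 1/4.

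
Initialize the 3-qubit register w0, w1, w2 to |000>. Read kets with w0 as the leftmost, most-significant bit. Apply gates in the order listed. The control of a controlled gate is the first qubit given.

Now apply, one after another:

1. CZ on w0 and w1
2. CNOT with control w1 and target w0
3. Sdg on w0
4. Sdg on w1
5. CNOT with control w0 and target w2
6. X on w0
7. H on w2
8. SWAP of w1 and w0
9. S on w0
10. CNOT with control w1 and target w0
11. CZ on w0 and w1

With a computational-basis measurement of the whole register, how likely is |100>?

Outcome |100> occurs with probability 0.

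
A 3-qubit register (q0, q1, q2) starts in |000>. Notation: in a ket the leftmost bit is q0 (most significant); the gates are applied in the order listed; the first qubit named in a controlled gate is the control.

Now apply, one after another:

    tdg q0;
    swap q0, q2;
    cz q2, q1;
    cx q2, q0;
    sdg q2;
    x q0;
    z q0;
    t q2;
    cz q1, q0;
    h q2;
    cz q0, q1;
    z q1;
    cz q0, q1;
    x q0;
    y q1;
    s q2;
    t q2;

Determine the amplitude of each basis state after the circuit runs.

After the circuit, the state carries amplitude -sqrt(2)*I/2 on |010>, sqrt(2)*exp(I*pi/4)/2 on |011>, and 0 on every other basis state.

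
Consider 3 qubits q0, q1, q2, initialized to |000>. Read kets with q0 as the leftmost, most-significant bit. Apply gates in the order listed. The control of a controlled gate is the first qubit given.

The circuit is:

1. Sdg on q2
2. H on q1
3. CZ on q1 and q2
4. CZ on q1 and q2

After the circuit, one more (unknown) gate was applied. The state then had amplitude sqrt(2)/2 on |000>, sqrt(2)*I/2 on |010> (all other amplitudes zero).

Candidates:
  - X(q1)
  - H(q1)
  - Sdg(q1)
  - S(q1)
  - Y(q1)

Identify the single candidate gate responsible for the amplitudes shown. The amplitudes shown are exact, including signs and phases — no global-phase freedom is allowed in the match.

The unique candidate consistent with the amplitudes is S(q1).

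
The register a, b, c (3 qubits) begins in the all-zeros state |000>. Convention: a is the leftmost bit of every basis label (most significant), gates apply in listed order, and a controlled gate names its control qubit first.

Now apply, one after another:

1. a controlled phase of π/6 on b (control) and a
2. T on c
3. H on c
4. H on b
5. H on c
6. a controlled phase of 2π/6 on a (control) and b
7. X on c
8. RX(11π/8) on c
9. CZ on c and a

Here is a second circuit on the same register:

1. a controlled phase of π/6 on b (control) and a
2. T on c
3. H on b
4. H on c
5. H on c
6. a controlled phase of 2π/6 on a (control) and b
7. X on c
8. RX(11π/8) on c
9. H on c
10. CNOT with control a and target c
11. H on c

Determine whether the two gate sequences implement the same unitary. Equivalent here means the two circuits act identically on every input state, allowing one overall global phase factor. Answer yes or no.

Yes — the two circuits implement the same unitary up to a global phase.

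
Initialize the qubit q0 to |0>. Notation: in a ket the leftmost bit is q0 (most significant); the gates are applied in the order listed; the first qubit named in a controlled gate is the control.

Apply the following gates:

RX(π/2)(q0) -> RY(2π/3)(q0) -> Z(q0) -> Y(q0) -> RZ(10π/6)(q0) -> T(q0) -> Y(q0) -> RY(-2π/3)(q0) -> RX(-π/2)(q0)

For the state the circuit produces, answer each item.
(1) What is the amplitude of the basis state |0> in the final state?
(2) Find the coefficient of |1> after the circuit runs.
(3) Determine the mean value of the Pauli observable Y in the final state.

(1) The final state's coefficient on |0> equals (-exp(11*I*pi/12) + exp(5*I*pi/6))*exp(I*pi/4)/2.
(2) The final state's coefficient on |1> equals -(1 + exp(I*pi/12))*(sqrt(3) + I)*exp(-11*I*pi/12)/4.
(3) The observable Y averages to -3*sqrt(2)/8 + sqrt(6)/8.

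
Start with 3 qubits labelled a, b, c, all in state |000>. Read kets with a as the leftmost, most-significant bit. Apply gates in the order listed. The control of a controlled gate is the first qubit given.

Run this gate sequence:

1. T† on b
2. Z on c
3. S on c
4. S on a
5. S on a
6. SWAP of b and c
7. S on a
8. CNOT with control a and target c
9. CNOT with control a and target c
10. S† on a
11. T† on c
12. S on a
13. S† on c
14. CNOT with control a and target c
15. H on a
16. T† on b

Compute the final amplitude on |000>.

|000> carries amplitude sqrt(2)/2 in the final state. Key observation: the block from step 7 through step 10 cancels to the identity and can be dropped.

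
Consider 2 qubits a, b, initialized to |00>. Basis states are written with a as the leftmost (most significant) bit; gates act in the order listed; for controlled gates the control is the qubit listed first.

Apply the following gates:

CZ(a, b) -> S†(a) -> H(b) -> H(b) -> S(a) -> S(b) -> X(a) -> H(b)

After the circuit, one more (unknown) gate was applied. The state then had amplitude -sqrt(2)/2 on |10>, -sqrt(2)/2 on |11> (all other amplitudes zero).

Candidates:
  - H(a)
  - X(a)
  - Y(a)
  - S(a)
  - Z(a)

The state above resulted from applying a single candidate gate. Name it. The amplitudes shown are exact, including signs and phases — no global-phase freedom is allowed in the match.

The applied gate was Z(a).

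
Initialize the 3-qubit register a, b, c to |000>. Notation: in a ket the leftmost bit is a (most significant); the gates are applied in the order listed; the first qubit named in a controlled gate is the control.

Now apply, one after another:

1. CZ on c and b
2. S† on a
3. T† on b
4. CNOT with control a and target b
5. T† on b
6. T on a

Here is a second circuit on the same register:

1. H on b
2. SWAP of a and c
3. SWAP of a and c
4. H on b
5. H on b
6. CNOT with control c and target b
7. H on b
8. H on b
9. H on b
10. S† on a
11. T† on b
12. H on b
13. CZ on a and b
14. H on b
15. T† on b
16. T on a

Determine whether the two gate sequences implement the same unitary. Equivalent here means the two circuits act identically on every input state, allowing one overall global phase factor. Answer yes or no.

Yes — the two circuits implement the same unitary up to a global phase.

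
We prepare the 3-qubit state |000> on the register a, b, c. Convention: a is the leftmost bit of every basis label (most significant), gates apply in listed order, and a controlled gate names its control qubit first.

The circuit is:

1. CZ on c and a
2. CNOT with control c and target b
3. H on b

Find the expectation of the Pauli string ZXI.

The expectation value of ZXI is 1.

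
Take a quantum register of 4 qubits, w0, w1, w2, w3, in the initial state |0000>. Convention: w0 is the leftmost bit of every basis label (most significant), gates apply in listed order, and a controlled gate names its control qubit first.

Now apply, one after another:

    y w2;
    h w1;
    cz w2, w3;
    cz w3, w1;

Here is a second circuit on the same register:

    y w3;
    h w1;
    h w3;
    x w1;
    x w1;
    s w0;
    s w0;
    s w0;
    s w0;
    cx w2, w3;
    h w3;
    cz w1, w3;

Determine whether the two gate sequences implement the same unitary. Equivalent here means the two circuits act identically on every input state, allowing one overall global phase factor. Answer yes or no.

No: there is an input state on which the two circuits produce genuinely different outputs (not merely differing by a phase).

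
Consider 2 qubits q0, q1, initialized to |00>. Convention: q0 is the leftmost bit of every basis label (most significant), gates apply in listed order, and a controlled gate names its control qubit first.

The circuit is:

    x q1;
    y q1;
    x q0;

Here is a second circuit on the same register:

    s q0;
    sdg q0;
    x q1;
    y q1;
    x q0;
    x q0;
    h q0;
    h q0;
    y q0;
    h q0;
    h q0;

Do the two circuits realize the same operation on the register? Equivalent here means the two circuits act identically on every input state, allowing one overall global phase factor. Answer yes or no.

No, they are not equivalent — no single phase factor reconciles the two unitaries.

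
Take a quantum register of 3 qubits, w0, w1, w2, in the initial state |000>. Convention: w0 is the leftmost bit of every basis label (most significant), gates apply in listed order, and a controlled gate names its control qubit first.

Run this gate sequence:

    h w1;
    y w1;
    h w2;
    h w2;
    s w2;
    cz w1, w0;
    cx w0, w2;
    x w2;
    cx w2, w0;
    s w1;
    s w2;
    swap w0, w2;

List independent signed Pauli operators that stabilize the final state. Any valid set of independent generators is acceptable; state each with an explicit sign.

The final state is stabilized by the group generated by -IYI, -ZII, -IIZ; other independent generating sets are equally valid.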